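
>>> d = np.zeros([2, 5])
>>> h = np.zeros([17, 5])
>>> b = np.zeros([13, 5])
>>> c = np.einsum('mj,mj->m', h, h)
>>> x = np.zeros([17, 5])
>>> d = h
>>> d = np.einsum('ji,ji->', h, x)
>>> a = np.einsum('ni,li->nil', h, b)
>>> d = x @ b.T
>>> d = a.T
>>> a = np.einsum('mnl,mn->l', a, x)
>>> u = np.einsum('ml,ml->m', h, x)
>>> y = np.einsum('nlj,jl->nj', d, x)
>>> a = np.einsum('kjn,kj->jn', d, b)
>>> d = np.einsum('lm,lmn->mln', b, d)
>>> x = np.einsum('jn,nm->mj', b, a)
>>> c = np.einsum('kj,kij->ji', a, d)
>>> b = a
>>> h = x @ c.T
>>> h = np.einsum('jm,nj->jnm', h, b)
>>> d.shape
(5, 13, 17)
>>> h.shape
(17, 5, 17)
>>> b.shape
(5, 17)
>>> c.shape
(17, 13)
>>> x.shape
(17, 13)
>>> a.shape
(5, 17)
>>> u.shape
(17,)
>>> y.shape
(13, 17)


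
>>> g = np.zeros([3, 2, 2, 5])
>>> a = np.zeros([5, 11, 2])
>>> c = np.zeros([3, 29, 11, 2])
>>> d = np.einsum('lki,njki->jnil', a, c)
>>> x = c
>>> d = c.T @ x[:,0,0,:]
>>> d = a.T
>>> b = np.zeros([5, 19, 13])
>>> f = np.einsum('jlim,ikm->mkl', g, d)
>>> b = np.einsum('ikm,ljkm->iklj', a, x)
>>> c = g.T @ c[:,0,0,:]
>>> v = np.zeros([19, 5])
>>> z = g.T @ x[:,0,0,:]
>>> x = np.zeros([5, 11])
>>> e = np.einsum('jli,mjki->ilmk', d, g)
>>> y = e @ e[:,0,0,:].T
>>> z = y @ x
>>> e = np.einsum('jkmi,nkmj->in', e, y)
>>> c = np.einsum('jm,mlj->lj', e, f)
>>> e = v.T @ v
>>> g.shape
(3, 2, 2, 5)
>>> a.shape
(5, 11, 2)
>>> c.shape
(11, 2)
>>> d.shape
(2, 11, 5)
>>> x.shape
(5, 11)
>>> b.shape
(5, 11, 3, 29)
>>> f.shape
(5, 11, 2)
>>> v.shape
(19, 5)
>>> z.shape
(5, 11, 3, 11)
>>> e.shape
(5, 5)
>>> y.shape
(5, 11, 3, 5)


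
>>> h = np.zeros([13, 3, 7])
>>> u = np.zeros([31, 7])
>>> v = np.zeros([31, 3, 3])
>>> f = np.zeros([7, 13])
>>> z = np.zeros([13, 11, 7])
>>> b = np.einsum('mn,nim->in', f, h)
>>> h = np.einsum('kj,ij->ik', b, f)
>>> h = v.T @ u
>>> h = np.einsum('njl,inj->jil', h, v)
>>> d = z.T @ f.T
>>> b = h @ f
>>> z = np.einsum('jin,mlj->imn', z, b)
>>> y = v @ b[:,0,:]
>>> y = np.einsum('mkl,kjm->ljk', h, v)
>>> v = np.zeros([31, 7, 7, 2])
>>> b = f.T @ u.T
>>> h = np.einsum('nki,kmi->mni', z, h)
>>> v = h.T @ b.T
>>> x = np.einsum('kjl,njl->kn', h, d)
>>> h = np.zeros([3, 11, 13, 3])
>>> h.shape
(3, 11, 13, 3)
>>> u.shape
(31, 7)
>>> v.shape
(7, 11, 13)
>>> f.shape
(7, 13)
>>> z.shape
(11, 3, 7)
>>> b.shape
(13, 31)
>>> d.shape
(7, 11, 7)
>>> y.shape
(7, 3, 31)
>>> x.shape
(31, 7)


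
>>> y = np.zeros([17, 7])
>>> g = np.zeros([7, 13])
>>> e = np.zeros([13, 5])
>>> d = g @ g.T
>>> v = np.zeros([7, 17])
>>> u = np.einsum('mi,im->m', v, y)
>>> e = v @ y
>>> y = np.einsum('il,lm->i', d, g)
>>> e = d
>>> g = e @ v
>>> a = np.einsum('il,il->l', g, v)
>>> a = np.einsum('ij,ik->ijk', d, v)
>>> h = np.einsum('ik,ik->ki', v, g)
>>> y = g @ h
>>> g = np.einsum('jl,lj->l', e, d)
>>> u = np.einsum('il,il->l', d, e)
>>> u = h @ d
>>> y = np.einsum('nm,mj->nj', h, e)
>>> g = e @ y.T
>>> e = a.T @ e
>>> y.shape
(17, 7)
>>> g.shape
(7, 17)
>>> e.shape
(17, 7, 7)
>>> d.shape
(7, 7)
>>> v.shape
(7, 17)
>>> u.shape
(17, 7)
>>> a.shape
(7, 7, 17)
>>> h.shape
(17, 7)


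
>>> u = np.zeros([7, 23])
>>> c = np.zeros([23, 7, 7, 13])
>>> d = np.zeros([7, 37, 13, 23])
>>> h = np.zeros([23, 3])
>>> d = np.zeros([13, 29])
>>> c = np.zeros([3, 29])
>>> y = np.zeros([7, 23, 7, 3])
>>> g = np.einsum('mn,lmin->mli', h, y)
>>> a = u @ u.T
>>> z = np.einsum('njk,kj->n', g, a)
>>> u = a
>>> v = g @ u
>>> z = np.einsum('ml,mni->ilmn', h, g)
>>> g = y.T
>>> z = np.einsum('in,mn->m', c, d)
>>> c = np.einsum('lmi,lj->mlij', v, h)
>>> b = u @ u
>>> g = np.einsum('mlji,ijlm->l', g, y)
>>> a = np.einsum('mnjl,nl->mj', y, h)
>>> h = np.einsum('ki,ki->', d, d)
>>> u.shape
(7, 7)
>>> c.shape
(7, 23, 7, 3)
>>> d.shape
(13, 29)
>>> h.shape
()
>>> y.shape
(7, 23, 7, 3)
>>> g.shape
(7,)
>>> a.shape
(7, 7)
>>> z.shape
(13,)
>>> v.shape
(23, 7, 7)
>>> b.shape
(7, 7)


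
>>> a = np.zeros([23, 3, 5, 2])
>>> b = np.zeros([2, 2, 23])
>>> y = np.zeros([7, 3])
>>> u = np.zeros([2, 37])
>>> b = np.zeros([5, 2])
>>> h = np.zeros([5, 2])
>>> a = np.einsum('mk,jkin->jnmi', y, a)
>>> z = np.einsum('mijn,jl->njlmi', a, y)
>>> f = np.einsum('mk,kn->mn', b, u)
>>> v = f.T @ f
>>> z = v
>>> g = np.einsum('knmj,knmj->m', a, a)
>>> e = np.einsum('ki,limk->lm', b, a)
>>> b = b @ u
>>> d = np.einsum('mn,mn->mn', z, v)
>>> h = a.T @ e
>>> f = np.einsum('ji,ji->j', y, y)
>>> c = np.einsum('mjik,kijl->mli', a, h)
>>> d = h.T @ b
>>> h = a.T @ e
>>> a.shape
(23, 2, 7, 5)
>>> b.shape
(5, 37)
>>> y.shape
(7, 3)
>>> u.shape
(2, 37)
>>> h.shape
(5, 7, 2, 7)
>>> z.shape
(37, 37)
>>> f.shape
(7,)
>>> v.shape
(37, 37)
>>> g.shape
(7,)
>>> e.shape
(23, 7)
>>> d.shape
(7, 2, 7, 37)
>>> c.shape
(23, 7, 7)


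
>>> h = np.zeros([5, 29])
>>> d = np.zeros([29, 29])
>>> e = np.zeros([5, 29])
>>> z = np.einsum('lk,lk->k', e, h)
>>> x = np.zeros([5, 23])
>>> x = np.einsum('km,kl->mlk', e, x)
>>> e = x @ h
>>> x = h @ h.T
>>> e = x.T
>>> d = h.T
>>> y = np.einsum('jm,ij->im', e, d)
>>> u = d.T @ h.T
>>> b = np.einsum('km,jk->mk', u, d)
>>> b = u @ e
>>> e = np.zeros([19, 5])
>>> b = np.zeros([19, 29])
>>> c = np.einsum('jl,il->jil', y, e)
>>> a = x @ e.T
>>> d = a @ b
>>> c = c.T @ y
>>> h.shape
(5, 29)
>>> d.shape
(5, 29)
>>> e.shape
(19, 5)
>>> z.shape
(29,)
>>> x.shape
(5, 5)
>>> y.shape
(29, 5)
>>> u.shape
(5, 5)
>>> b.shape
(19, 29)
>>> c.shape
(5, 19, 5)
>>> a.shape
(5, 19)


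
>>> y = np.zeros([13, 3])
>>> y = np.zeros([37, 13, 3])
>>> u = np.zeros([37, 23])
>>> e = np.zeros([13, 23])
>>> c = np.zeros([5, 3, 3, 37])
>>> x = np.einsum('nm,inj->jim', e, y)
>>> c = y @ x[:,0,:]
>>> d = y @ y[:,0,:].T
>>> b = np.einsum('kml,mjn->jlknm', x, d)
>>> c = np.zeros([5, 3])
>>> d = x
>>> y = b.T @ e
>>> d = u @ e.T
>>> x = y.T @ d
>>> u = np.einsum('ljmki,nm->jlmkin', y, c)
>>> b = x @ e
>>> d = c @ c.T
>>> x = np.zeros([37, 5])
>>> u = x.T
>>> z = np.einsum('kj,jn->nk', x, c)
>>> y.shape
(37, 37, 3, 23, 23)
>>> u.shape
(5, 37)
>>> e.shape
(13, 23)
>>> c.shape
(5, 3)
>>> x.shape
(37, 5)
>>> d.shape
(5, 5)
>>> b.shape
(23, 23, 3, 37, 23)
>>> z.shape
(3, 37)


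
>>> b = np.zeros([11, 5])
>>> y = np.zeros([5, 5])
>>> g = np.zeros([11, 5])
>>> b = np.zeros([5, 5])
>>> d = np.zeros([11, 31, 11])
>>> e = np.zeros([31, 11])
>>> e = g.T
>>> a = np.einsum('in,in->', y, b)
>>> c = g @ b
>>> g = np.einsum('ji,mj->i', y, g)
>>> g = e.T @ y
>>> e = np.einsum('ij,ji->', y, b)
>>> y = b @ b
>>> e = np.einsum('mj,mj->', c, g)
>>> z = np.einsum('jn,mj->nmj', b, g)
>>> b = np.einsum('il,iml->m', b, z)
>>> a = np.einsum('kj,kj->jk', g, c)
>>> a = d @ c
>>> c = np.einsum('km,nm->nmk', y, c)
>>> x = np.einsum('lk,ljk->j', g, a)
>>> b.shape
(11,)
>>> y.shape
(5, 5)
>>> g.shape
(11, 5)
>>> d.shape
(11, 31, 11)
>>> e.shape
()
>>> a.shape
(11, 31, 5)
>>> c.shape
(11, 5, 5)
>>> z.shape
(5, 11, 5)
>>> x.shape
(31,)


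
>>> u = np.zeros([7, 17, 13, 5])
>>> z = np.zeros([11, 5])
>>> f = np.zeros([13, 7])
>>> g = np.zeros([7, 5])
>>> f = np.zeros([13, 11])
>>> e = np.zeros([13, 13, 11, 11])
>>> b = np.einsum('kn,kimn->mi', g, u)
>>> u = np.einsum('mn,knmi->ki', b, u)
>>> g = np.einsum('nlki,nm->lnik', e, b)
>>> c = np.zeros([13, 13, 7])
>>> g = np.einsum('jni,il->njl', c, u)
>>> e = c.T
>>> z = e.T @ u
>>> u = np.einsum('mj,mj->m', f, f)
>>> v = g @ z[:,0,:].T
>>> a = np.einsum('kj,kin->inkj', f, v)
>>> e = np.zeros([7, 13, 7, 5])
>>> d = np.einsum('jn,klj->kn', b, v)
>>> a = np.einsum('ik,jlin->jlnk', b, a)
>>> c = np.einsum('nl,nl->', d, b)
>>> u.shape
(13,)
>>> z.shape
(13, 13, 5)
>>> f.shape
(13, 11)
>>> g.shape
(13, 13, 5)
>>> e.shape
(7, 13, 7, 5)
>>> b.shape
(13, 17)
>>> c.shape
()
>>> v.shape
(13, 13, 13)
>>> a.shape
(13, 13, 11, 17)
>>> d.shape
(13, 17)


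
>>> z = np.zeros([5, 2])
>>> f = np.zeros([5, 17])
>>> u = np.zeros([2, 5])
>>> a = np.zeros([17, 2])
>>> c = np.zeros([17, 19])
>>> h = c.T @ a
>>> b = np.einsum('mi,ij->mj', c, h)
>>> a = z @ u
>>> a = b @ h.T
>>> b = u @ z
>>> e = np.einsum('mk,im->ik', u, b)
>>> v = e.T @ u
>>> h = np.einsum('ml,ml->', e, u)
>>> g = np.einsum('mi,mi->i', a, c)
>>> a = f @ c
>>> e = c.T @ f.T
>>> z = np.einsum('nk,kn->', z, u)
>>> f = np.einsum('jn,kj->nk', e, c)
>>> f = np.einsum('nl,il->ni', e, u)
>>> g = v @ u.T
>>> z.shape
()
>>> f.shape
(19, 2)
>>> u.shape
(2, 5)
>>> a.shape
(5, 19)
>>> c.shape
(17, 19)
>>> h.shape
()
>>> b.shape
(2, 2)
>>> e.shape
(19, 5)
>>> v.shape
(5, 5)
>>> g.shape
(5, 2)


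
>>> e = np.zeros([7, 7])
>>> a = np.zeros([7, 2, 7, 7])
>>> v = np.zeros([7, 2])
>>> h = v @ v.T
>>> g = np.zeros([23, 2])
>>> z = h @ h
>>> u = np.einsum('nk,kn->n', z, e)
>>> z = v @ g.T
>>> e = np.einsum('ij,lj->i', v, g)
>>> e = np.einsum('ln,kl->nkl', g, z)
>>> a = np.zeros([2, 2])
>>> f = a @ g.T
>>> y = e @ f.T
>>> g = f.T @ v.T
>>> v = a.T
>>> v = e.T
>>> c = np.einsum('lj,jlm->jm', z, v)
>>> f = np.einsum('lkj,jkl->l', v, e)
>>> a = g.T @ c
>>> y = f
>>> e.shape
(2, 7, 23)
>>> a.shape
(7, 2)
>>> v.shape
(23, 7, 2)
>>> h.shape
(7, 7)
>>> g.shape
(23, 7)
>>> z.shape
(7, 23)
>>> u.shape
(7,)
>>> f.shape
(23,)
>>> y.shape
(23,)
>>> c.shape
(23, 2)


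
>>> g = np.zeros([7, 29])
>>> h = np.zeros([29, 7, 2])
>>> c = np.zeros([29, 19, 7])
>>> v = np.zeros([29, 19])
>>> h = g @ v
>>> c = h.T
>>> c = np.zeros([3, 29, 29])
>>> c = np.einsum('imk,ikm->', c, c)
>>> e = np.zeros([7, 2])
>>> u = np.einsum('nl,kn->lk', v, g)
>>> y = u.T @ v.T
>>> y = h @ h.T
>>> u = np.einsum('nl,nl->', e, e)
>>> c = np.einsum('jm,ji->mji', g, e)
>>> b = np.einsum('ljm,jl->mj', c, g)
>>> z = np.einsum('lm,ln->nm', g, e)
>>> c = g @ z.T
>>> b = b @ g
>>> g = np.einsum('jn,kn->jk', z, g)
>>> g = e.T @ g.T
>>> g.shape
(2, 2)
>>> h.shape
(7, 19)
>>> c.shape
(7, 2)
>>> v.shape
(29, 19)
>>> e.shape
(7, 2)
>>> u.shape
()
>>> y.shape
(7, 7)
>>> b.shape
(2, 29)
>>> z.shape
(2, 29)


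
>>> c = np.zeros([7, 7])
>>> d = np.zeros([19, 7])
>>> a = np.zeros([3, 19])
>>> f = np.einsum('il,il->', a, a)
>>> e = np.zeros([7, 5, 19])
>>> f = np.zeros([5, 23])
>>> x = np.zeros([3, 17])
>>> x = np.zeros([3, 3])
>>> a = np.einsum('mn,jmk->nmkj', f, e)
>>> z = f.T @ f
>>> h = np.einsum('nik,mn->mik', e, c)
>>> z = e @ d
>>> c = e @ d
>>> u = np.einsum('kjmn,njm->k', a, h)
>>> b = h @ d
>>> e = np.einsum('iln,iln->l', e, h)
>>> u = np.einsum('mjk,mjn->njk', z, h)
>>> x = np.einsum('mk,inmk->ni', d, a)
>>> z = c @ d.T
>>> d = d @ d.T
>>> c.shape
(7, 5, 7)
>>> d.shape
(19, 19)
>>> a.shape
(23, 5, 19, 7)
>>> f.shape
(5, 23)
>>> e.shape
(5,)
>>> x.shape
(5, 23)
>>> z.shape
(7, 5, 19)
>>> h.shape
(7, 5, 19)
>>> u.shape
(19, 5, 7)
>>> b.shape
(7, 5, 7)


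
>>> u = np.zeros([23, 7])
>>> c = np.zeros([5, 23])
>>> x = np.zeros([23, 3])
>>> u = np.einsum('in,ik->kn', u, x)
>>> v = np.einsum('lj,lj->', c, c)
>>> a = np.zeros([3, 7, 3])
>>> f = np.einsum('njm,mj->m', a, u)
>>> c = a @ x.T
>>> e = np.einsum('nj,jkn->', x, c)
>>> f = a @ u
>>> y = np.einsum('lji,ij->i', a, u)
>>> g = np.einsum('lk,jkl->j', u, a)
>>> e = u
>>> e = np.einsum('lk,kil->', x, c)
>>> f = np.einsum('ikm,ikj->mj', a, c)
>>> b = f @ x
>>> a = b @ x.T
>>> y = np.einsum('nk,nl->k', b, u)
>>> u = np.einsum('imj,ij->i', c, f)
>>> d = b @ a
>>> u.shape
(3,)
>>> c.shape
(3, 7, 23)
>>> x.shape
(23, 3)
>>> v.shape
()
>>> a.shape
(3, 23)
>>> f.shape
(3, 23)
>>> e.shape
()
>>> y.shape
(3,)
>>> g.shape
(3,)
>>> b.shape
(3, 3)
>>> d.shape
(3, 23)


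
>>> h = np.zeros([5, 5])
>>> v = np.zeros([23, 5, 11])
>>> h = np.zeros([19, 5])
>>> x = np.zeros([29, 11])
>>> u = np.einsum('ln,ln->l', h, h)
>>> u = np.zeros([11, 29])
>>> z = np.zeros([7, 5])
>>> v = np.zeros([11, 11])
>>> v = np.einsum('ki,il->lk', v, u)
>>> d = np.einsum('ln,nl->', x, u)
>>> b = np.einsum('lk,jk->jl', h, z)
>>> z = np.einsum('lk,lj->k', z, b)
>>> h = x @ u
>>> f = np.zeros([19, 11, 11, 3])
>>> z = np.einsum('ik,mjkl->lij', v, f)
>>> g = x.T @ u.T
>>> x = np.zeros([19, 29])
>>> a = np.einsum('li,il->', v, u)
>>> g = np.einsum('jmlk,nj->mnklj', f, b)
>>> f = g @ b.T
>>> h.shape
(29, 29)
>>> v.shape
(29, 11)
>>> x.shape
(19, 29)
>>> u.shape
(11, 29)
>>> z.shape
(3, 29, 11)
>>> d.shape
()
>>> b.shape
(7, 19)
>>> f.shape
(11, 7, 3, 11, 7)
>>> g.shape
(11, 7, 3, 11, 19)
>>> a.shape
()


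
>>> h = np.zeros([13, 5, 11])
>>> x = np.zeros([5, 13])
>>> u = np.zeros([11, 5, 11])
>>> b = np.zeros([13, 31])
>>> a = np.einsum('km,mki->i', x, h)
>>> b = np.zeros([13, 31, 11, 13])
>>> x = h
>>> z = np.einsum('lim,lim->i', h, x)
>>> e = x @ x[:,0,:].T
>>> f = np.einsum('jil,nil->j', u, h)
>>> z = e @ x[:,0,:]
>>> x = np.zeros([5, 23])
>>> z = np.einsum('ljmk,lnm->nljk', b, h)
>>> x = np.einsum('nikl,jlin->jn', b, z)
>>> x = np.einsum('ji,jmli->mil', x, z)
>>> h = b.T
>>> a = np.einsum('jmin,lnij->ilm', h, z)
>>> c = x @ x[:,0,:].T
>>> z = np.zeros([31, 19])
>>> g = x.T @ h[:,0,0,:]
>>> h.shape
(13, 11, 31, 13)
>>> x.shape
(13, 13, 31)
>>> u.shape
(11, 5, 11)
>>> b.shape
(13, 31, 11, 13)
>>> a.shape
(31, 5, 11)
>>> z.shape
(31, 19)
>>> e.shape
(13, 5, 13)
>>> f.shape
(11,)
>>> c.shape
(13, 13, 13)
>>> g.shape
(31, 13, 13)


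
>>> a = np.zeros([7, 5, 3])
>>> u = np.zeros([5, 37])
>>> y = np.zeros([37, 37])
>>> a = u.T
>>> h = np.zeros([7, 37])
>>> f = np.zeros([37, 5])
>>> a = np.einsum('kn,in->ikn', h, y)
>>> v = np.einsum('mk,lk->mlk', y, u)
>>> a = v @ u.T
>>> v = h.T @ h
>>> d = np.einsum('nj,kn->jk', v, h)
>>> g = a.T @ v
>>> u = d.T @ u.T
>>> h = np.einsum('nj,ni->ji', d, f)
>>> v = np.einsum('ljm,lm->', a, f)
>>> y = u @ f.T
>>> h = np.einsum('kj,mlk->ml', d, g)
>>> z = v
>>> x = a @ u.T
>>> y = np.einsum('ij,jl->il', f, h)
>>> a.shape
(37, 5, 5)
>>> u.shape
(7, 5)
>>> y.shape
(37, 5)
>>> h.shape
(5, 5)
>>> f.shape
(37, 5)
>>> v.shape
()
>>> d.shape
(37, 7)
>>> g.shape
(5, 5, 37)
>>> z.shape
()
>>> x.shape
(37, 5, 7)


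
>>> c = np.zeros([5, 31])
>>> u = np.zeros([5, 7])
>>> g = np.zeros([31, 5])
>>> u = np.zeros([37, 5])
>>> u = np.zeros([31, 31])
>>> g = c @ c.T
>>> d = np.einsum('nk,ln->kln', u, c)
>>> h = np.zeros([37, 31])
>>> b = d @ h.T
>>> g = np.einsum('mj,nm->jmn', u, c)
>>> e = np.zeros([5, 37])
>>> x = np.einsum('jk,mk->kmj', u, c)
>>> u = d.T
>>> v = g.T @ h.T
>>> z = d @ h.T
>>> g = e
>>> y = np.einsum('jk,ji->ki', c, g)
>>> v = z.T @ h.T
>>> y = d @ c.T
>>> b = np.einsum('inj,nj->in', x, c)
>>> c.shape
(5, 31)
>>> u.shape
(31, 5, 31)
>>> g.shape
(5, 37)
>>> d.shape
(31, 5, 31)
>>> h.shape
(37, 31)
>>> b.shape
(31, 5)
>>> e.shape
(5, 37)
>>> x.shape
(31, 5, 31)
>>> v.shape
(37, 5, 37)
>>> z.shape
(31, 5, 37)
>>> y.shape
(31, 5, 5)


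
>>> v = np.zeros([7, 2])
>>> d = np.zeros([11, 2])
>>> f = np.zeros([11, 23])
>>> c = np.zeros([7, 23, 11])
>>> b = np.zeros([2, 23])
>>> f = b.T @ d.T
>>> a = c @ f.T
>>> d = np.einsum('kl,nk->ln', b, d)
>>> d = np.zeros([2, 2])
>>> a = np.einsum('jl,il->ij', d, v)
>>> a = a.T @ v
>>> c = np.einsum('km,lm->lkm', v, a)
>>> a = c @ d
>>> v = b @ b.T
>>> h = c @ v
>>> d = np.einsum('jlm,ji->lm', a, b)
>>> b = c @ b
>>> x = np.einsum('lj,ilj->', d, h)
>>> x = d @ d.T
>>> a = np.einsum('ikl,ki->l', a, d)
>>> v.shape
(2, 2)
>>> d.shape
(7, 2)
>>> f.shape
(23, 11)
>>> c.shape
(2, 7, 2)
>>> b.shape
(2, 7, 23)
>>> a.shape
(2,)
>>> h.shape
(2, 7, 2)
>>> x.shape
(7, 7)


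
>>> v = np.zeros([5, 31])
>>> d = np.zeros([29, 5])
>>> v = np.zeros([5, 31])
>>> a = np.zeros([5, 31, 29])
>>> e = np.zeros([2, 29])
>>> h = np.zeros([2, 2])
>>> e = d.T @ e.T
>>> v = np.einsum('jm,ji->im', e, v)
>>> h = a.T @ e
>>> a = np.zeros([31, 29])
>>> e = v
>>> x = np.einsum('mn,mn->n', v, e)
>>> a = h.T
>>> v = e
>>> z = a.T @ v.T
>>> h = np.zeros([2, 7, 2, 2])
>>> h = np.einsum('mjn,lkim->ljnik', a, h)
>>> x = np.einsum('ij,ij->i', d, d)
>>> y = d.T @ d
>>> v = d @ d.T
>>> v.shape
(29, 29)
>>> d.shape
(29, 5)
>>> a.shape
(2, 31, 29)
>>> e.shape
(31, 2)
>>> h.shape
(2, 31, 29, 2, 7)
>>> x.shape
(29,)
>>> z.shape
(29, 31, 31)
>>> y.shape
(5, 5)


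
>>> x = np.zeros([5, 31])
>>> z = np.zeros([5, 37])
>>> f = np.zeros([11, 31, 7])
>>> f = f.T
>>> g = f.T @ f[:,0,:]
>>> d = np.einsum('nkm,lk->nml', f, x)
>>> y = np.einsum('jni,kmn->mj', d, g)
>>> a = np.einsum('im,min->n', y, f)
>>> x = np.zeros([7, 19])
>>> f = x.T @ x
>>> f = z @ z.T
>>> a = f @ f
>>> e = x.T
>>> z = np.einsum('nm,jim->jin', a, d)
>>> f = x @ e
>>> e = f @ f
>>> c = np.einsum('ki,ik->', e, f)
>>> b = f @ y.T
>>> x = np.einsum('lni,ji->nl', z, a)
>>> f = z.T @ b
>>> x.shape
(11, 7)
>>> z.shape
(7, 11, 5)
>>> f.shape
(5, 11, 31)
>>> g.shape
(11, 31, 11)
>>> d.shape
(7, 11, 5)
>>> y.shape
(31, 7)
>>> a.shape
(5, 5)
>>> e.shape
(7, 7)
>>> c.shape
()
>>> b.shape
(7, 31)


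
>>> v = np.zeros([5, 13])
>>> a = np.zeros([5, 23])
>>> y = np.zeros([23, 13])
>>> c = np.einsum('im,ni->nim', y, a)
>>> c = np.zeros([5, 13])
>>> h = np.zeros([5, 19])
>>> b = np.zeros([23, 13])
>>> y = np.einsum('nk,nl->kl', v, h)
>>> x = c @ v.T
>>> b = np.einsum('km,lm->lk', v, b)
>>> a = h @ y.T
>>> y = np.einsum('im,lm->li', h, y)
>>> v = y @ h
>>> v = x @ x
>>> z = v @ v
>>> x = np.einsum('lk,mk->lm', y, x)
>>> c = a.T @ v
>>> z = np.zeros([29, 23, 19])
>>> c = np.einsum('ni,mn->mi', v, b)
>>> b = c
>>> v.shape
(5, 5)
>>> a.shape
(5, 13)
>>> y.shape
(13, 5)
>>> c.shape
(23, 5)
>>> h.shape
(5, 19)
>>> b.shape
(23, 5)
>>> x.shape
(13, 5)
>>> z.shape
(29, 23, 19)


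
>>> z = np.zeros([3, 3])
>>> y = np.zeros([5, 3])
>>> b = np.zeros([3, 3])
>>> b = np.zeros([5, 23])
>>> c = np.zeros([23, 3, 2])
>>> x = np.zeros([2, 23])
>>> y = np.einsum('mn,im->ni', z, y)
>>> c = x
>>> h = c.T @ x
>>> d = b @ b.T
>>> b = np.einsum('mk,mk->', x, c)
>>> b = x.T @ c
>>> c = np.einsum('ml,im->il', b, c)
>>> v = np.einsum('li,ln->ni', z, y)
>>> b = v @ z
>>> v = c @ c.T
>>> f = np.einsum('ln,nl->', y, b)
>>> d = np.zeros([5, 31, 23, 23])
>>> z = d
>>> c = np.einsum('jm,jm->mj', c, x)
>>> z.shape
(5, 31, 23, 23)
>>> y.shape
(3, 5)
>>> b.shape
(5, 3)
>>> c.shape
(23, 2)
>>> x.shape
(2, 23)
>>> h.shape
(23, 23)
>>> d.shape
(5, 31, 23, 23)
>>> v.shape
(2, 2)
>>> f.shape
()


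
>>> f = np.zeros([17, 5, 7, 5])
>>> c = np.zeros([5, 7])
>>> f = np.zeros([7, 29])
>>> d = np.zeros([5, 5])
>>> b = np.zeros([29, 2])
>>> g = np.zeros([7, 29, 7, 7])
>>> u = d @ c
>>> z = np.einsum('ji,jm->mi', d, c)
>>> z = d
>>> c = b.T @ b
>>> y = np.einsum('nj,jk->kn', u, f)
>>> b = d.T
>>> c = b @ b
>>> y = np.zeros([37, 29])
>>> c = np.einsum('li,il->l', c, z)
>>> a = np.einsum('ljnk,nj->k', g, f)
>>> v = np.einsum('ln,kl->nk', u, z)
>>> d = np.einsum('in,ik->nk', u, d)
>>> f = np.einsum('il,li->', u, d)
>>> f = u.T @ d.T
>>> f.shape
(7, 7)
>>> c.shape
(5,)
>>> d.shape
(7, 5)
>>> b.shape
(5, 5)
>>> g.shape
(7, 29, 7, 7)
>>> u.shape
(5, 7)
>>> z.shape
(5, 5)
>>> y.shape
(37, 29)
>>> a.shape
(7,)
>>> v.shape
(7, 5)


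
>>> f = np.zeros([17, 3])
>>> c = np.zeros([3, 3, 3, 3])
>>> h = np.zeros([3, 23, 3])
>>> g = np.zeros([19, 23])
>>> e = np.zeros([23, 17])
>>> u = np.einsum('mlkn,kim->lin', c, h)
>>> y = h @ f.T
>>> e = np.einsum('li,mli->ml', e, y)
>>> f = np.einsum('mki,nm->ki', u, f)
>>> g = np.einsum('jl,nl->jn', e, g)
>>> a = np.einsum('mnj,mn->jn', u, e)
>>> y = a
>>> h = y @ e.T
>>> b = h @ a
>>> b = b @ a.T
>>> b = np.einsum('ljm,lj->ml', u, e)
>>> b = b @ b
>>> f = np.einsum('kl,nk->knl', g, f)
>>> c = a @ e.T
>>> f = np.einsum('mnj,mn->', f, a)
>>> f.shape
()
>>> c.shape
(3, 3)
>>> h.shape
(3, 3)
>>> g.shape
(3, 19)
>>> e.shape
(3, 23)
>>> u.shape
(3, 23, 3)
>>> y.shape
(3, 23)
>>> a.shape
(3, 23)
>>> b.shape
(3, 3)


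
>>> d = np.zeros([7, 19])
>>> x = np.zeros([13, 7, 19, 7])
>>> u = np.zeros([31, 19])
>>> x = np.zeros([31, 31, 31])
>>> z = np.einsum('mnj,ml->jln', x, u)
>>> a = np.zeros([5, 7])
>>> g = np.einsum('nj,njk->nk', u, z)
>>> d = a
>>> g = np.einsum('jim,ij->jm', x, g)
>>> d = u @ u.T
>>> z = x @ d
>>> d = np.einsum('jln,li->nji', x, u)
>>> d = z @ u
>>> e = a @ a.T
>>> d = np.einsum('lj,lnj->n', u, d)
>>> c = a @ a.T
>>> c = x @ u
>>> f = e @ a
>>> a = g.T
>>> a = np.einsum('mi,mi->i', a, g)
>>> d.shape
(31,)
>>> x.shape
(31, 31, 31)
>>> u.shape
(31, 19)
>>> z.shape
(31, 31, 31)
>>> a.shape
(31,)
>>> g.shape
(31, 31)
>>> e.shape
(5, 5)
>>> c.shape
(31, 31, 19)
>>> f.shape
(5, 7)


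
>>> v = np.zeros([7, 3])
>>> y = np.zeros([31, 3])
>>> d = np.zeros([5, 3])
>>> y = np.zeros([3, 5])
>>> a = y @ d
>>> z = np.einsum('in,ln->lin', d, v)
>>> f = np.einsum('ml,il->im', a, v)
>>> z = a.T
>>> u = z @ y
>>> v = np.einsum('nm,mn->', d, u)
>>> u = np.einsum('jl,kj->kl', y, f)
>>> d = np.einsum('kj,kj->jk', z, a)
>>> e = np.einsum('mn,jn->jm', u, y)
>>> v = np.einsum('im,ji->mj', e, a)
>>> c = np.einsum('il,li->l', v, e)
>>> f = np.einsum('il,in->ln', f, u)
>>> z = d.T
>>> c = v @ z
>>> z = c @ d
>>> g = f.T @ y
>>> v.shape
(7, 3)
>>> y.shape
(3, 5)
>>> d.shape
(3, 3)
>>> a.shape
(3, 3)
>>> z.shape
(7, 3)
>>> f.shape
(3, 5)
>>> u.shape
(7, 5)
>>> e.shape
(3, 7)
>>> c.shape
(7, 3)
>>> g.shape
(5, 5)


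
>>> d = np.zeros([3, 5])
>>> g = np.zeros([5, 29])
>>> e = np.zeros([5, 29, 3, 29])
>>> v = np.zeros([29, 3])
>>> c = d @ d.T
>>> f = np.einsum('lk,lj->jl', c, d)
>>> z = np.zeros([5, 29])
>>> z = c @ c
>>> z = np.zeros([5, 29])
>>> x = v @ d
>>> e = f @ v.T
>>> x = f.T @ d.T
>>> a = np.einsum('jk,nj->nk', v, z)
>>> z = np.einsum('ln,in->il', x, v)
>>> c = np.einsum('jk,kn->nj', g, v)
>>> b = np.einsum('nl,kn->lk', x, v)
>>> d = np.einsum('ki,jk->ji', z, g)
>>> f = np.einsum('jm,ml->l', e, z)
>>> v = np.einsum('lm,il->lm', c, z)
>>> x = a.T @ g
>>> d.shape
(5, 3)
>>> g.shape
(5, 29)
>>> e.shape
(5, 29)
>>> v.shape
(3, 5)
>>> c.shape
(3, 5)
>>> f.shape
(3,)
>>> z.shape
(29, 3)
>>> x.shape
(3, 29)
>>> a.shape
(5, 3)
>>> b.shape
(3, 29)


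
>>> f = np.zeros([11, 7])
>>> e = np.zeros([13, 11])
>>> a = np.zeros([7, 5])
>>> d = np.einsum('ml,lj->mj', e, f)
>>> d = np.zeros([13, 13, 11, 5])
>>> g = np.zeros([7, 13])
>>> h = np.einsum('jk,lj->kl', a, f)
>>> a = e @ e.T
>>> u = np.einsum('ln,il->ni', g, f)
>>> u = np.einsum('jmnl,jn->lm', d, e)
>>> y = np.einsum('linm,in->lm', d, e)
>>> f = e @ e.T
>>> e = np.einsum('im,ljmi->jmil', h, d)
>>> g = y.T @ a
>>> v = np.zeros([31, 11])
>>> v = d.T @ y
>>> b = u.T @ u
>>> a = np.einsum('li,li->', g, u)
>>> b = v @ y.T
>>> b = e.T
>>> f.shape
(13, 13)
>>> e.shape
(13, 11, 5, 13)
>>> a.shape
()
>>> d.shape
(13, 13, 11, 5)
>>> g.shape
(5, 13)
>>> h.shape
(5, 11)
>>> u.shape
(5, 13)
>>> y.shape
(13, 5)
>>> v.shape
(5, 11, 13, 5)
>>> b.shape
(13, 5, 11, 13)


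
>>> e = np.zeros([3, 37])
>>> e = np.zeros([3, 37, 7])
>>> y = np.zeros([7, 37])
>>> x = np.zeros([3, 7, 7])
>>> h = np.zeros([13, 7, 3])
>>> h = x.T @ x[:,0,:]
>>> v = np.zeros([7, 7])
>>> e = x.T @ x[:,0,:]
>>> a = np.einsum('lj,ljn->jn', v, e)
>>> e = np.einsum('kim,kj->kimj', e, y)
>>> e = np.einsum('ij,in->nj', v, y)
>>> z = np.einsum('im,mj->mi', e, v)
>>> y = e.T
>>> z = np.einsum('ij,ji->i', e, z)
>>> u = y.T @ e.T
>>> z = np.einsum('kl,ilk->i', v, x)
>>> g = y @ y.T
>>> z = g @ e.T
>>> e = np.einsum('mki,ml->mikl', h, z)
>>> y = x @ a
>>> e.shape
(7, 7, 7, 37)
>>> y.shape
(3, 7, 7)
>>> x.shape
(3, 7, 7)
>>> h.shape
(7, 7, 7)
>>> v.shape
(7, 7)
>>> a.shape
(7, 7)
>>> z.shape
(7, 37)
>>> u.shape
(37, 37)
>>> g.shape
(7, 7)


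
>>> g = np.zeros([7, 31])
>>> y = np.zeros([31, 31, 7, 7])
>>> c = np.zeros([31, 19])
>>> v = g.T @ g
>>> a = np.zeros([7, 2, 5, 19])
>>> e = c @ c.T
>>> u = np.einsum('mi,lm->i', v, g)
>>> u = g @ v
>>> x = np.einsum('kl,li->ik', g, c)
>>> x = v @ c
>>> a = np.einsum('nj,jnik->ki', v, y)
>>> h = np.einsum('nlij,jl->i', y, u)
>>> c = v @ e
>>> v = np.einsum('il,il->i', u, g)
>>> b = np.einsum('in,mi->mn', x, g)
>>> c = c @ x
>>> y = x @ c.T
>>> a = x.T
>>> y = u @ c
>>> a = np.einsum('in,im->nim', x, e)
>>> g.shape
(7, 31)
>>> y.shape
(7, 19)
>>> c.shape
(31, 19)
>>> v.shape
(7,)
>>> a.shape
(19, 31, 31)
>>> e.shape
(31, 31)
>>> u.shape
(7, 31)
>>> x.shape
(31, 19)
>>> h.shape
(7,)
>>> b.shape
(7, 19)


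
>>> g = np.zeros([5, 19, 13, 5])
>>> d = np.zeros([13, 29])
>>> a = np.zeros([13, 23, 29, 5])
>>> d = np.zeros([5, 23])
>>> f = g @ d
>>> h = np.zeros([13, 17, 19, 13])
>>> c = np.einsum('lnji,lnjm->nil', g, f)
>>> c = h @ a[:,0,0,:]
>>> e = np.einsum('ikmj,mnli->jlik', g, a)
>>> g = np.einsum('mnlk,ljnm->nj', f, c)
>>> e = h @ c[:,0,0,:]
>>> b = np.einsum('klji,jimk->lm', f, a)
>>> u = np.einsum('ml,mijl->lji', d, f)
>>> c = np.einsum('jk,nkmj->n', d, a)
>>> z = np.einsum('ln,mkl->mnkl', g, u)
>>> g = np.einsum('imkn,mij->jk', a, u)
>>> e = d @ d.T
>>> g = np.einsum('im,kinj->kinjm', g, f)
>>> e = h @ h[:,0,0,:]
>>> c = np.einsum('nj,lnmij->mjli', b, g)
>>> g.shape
(5, 19, 13, 23, 29)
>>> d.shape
(5, 23)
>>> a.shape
(13, 23, 29, 5)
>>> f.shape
(5, 19, 13, 23)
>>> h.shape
(13, 17, 19, 13)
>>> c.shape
(13, 29, 5, 23)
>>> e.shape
(13, 17, 19, 13)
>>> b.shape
(19, 29)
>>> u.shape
(23, 13, 19)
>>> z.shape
(23, 17, 13, 19)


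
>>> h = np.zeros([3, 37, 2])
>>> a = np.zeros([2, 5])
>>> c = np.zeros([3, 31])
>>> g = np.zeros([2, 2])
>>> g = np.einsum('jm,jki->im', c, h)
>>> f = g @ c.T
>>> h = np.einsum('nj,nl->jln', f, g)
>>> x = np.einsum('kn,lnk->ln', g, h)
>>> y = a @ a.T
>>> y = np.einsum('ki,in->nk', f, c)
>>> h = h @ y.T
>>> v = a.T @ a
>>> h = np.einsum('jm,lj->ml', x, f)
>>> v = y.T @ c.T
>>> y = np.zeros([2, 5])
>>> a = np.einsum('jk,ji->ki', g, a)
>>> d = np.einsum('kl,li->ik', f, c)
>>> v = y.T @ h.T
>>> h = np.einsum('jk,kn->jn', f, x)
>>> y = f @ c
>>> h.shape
(2, 31)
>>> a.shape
(31, 5)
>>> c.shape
(3, 31)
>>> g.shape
(2, 31)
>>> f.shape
(2, 3)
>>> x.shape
(3, 31)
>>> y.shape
(2, 31)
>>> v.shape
(5, 31)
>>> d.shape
(31, 2)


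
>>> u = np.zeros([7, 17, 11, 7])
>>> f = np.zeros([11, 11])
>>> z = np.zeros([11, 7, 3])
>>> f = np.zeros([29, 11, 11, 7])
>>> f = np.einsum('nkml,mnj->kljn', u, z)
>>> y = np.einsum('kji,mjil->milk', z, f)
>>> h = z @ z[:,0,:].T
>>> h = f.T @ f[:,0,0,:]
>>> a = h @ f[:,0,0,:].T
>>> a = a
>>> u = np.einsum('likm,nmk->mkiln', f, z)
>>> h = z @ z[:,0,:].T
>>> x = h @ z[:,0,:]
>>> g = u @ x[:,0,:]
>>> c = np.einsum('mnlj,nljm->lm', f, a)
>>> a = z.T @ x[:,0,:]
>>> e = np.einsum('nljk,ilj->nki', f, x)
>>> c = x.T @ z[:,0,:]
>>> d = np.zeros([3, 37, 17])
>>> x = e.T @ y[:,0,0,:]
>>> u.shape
(7, 3, 7, 17, 11)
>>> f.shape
(17, 7, 3, 7)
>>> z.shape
(11, 7, 3)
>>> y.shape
(17, 3, 7, 11)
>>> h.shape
(11, 7, 11)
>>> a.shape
(3, 7, 3)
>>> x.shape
(11, 7, 11)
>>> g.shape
(7, 3, 7, 17, 3)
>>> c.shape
(3, 7, 3)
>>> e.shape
(17, 7, 11)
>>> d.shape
(3, 37, 17)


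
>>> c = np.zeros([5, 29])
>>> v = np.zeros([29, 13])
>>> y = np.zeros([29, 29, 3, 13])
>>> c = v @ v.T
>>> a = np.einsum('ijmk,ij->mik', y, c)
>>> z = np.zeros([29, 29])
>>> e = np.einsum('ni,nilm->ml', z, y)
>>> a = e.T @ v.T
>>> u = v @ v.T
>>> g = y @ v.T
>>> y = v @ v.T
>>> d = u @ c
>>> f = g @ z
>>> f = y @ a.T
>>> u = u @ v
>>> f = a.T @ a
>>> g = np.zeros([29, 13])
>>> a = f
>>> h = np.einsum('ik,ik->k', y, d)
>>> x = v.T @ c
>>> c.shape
(29, 29)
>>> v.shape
(29, 13)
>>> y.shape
(29, 29)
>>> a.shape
(29, 29)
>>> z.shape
(29, 29)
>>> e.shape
(13, 3)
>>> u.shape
(29, 13)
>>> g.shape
(29, 13)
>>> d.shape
(29, 29)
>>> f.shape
(29, 29)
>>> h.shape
(29,)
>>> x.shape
(13, 29)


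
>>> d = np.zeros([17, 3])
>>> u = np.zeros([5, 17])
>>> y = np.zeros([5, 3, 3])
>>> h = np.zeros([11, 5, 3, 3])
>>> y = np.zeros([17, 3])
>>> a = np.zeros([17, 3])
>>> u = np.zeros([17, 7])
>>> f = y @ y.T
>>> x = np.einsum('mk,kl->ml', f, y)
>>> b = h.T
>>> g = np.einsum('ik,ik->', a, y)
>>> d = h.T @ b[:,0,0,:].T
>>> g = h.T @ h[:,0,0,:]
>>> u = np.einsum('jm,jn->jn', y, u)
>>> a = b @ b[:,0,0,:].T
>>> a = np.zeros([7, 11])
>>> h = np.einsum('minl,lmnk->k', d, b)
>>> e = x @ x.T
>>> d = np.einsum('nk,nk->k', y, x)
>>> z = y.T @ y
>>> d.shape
(3,)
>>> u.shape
(17, 7)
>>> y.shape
(17, 3)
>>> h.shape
(11,)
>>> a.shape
(7, 11)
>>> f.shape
(17, 17)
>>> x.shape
(17, 3)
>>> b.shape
(3, 3, 5, 11)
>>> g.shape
(3, 3, 5, 3)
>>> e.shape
(17, 17)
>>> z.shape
(3, 3)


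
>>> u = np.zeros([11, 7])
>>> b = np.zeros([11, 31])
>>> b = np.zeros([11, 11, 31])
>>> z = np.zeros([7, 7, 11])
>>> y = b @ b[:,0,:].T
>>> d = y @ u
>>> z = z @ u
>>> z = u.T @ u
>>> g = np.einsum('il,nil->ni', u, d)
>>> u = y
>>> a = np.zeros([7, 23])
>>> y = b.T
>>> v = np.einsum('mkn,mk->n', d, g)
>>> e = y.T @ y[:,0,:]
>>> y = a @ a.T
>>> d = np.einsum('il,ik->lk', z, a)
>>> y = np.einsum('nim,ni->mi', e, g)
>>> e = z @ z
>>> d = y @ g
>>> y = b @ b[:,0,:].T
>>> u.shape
(11, 11, 11)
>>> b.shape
(11, 11, 31)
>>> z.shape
(7, 7)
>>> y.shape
(11, 11, 11)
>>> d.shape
(11, 11)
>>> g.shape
(11, 11)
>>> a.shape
(7, 23)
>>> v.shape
(7,)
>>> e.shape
(7, 7)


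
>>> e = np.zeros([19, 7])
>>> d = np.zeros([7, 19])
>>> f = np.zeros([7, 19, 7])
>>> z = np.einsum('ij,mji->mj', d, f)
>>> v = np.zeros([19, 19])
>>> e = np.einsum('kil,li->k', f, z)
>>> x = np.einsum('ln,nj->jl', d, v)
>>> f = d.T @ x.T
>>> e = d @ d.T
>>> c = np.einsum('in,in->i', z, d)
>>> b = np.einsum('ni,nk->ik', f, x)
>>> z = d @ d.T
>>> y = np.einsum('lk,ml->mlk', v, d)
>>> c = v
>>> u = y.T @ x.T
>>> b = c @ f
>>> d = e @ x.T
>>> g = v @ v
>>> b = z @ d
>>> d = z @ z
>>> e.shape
(7, 7)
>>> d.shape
(7, 7)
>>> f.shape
(19, 19)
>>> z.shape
(7, 7)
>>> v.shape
(19, 19)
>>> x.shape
(19, 7)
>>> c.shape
(19, 19)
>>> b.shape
(7, 19)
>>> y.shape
(7, 19, 19)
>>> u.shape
(19, 19, 19)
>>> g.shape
(19, 19)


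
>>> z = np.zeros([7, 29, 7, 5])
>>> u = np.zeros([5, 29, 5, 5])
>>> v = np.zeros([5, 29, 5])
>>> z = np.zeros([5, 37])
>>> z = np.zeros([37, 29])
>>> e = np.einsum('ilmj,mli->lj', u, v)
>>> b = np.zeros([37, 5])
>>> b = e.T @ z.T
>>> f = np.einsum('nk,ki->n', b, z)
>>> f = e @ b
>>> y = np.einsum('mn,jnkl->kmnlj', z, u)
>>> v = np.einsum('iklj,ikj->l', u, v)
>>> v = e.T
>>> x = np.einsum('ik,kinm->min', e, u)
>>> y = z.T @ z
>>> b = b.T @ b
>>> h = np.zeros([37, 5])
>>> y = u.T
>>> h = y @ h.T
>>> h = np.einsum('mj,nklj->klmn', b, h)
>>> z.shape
(37, 29)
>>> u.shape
(5, 29, 5, 5)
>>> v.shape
(5, 29)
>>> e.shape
(29, 5)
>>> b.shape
(37, 37)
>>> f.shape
(29, 37)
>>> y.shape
(5, 5, 29, 5)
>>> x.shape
(5, 29, 5)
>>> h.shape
(5, 29, 37, 5)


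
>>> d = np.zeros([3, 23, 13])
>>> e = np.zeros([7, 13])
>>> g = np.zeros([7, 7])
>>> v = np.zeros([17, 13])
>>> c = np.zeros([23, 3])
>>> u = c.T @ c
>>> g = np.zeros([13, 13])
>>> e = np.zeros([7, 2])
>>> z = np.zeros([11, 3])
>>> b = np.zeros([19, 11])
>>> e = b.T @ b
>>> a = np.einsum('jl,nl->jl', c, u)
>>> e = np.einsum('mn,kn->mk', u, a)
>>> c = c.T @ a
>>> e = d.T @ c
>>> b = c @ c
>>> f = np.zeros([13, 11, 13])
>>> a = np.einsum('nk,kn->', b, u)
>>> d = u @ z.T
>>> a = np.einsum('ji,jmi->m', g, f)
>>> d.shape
(3, 11)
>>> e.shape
(13, 23, 3)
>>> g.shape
(13, 13)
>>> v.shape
(17, 13)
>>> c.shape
(3, 3)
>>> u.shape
(3, 3)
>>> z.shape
(11, 3)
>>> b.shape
(3, 3)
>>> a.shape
(11,)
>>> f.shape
(13, 11, 13)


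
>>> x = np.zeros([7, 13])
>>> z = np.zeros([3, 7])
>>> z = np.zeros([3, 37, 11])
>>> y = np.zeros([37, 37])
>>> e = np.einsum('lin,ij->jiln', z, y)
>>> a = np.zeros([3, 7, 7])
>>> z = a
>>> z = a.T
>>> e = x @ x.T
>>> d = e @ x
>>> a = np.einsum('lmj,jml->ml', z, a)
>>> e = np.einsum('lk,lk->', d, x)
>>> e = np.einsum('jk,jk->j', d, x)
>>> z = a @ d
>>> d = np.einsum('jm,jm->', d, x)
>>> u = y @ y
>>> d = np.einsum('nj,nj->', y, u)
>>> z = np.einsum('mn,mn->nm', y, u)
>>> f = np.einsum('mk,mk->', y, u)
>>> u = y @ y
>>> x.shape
(7, 13)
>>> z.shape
(37, 37)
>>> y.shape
(37, 37)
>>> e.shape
(7,)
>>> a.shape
(7, 7)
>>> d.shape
()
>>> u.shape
(37, 37)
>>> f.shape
()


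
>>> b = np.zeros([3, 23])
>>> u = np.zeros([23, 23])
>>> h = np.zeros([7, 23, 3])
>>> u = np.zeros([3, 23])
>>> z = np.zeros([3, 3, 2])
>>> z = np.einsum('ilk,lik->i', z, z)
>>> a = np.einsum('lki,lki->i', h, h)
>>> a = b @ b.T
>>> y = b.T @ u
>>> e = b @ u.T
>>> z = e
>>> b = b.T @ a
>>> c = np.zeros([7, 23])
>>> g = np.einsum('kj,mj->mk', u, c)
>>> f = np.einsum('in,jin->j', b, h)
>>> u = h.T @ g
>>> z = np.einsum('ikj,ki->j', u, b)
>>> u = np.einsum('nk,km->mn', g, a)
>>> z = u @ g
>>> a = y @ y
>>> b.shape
(23, 3)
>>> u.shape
(3, 7)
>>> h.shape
(7, 23, 3)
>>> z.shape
(3, 3)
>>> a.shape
(23, 23)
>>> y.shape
(23, 23)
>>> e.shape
(3, 3)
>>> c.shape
(7, 23)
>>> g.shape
(7, 3)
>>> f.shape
(7,)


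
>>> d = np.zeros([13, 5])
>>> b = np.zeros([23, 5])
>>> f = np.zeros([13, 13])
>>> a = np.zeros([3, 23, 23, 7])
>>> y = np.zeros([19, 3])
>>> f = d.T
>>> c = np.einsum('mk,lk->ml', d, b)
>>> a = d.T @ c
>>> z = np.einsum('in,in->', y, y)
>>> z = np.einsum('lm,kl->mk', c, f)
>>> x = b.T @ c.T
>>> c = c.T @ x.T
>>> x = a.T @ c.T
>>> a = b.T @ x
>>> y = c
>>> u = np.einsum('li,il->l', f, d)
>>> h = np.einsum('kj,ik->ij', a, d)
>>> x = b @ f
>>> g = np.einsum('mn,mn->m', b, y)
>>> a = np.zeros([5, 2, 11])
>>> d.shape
(13, 5)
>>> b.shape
(23, 5)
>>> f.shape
(5, 13)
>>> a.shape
(5, 2, 11)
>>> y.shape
(23, 5)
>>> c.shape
(23, 5)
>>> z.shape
(23, 5)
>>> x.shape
(23, 13)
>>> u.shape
(5,)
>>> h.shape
(13, 23)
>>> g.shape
(23,)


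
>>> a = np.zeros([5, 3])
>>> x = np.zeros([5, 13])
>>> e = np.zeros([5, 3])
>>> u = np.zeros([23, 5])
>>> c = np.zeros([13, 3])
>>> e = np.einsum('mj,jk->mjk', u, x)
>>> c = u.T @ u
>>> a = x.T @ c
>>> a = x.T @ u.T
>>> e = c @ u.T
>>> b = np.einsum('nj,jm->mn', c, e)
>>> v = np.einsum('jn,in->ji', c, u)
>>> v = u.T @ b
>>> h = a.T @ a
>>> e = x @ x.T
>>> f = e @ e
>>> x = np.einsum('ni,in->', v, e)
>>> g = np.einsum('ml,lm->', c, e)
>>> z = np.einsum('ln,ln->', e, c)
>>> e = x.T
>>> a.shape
(13, 23)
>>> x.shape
()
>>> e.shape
()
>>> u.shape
(23, 5)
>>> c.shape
(5, 5)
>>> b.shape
(23, 5)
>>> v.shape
(5, 5)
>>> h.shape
(23, 23)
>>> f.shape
(5, 5)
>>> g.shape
()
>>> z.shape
()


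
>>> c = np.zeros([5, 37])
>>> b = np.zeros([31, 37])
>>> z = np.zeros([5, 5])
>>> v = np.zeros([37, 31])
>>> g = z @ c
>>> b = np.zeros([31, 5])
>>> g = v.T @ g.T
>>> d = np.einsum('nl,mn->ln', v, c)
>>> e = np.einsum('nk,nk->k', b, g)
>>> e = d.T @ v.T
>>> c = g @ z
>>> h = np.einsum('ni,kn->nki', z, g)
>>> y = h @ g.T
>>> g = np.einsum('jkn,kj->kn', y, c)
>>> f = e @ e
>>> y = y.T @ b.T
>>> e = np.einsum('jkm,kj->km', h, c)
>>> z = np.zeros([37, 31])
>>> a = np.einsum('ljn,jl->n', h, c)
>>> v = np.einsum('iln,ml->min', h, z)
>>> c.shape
(31, 5)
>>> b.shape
(31, 5)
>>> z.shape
(37, 31)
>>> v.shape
(37, 5, 5)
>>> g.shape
(31, 31)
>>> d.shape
(31, 37)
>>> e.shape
(31, 5)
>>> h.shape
(5, 31, 5)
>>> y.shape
(31, 31, 31)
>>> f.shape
(37, 37)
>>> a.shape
(5,)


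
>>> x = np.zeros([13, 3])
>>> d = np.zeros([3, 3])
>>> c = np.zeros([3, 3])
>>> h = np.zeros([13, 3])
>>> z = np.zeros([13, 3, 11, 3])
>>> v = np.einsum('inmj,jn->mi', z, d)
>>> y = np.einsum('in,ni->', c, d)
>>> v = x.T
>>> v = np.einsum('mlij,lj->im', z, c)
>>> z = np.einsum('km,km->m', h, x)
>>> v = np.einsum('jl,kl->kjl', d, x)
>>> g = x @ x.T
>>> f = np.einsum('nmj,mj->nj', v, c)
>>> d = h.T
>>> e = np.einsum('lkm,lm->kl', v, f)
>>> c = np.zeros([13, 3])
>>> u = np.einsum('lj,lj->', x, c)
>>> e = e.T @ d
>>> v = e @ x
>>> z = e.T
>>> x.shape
(13, 3)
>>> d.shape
(3, 13)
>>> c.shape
(13, 3)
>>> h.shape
(13, 3)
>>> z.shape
(13, 13)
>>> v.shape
(13, 3)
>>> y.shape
()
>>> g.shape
(13, 13)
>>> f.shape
(13, 3)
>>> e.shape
(13, 13)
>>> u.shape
()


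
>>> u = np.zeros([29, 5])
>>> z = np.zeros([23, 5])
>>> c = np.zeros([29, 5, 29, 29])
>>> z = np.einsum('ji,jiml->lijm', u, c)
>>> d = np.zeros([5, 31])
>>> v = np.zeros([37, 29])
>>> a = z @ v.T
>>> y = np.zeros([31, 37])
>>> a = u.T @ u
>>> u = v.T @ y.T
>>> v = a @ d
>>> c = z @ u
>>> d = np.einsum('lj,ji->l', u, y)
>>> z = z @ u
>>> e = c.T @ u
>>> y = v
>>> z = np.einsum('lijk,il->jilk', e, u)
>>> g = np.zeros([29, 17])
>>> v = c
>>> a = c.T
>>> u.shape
(29, 31)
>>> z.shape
(5, 29, 31, 31)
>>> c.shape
(29, 5, 29, 31)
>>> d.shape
(29,)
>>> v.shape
(29, 5, 29, 31)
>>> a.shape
(31, 29, 5, 29)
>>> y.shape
(5, 31)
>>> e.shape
(31, 29, 5, 31)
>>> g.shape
(29, 17)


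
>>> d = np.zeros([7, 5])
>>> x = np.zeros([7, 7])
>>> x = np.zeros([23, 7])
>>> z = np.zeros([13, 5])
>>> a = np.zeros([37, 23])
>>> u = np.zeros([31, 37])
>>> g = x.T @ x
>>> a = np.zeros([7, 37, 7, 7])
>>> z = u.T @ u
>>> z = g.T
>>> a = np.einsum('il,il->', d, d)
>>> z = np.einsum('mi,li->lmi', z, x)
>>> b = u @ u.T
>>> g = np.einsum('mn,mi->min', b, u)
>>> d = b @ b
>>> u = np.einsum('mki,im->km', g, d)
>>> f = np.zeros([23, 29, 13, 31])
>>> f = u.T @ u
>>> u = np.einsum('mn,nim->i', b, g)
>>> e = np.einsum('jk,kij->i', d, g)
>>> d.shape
(31, 31)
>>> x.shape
(23, 7)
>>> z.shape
(23, 7, 7)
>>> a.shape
()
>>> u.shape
(37,)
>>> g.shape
(31, 37, 31)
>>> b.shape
(31, 31)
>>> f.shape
(31, 31)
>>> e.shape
(37,)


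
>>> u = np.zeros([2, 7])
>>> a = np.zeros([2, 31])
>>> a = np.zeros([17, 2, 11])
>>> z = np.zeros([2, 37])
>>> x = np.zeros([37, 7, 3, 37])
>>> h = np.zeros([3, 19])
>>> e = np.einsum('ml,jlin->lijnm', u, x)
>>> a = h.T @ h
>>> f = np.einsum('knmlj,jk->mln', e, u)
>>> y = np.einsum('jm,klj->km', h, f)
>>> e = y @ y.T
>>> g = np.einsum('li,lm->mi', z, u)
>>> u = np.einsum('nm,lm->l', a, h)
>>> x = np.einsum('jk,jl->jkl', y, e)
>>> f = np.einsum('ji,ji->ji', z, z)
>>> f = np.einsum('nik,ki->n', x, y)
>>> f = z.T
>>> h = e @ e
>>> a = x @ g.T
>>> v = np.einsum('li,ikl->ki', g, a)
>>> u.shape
(3,)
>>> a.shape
(37, 19, 7)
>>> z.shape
(2, 37)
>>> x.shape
(37, 19, 37)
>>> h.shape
(37, 37)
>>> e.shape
(37, 37)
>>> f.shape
(37, 2)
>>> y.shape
(37, 19)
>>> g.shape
(7, 37)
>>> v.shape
(19, 37)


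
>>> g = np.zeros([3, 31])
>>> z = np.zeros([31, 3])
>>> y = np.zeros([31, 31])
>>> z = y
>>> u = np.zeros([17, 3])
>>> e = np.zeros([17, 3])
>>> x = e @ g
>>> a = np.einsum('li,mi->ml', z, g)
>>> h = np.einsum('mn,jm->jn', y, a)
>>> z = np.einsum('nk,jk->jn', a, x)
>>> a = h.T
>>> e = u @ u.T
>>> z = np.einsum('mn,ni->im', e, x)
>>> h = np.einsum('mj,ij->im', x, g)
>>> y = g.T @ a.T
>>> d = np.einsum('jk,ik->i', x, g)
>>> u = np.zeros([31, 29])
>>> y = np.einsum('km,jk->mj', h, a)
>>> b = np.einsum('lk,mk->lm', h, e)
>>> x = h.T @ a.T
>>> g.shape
(3, 31)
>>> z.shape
(31, 17)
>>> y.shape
(17, 31)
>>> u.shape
(31, 29)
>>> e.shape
(17, 17)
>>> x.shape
(17, 31)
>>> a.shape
(31, 3)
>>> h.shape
(3, 17)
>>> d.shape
(3,)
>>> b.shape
(3, 17)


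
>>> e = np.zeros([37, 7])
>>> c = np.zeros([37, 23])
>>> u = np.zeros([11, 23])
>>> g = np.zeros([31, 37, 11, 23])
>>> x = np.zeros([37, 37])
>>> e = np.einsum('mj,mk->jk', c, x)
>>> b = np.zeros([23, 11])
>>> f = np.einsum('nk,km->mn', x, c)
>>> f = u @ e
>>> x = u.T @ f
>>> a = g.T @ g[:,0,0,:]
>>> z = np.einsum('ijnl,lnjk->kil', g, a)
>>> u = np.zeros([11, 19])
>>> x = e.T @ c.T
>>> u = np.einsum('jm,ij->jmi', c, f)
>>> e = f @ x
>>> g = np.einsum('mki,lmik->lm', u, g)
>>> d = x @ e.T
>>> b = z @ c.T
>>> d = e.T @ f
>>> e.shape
(11, 37)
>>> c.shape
(37, 23)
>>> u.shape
(37, 23, 11)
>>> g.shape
(31, 37)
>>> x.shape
(37, 37)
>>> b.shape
(23, 31, 37)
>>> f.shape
(11, 37)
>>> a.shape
(23, 11, 37, 23)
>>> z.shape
(23, 31, 23)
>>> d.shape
(37, 37)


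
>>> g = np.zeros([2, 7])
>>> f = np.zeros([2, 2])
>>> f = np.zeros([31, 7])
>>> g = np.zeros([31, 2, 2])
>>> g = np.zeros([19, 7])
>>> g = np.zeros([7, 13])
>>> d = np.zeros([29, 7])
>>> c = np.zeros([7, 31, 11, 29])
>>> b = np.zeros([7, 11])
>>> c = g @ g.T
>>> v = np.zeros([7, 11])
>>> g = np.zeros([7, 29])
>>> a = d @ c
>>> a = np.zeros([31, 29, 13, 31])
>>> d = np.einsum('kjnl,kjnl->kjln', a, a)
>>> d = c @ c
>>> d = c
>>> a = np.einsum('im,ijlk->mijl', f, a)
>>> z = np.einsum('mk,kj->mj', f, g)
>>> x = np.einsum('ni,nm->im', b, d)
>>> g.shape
(7, 29)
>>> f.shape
(31, 7)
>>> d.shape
(7, 7)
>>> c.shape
(7, 7)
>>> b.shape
(7, 11)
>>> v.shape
(7, 11)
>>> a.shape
(7, 31, 29, 13)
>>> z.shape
(31, 29)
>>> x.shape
(11, 7)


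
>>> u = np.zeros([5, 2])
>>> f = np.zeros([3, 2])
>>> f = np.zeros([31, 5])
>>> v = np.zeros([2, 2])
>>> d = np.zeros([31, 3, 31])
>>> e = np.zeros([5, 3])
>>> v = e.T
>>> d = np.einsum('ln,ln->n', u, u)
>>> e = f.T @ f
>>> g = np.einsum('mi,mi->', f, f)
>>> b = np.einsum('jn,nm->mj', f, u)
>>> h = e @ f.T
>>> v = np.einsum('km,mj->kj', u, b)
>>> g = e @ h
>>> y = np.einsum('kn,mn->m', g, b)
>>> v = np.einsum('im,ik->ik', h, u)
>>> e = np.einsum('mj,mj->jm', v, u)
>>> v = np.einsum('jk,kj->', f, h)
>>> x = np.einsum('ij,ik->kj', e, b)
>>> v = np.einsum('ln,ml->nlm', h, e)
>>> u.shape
(5, 2)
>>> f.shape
(31, 5)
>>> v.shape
(31, 5, 2)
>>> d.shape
(2,)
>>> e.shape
(2, 5)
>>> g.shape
(5, 31)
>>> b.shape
(2, 31)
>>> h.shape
(5, 31)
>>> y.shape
(2,)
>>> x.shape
(31, 5)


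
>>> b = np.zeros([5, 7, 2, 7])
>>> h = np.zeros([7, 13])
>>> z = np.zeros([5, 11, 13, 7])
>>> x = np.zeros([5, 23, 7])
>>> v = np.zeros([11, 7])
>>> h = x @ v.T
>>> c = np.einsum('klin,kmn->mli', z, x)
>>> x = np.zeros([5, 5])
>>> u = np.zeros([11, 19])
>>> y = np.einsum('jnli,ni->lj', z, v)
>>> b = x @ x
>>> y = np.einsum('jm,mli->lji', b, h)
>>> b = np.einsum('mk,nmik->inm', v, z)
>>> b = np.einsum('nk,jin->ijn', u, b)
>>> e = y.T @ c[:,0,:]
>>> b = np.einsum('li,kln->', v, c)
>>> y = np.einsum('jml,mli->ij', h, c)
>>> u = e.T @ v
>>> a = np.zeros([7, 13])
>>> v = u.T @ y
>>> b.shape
()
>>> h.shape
(5, 23, 11)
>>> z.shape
(5, 11, 13, 7)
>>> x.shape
(5, 5)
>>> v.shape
(7, 5, 5)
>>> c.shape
(23, 11, 13)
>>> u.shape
(13, 5, 7)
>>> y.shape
(13, 5)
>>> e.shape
(11, 5, 13)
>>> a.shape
(7, 13)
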